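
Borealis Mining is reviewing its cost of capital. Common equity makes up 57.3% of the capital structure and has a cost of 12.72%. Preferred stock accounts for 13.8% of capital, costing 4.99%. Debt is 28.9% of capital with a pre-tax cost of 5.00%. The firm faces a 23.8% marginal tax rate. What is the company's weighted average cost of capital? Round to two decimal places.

After-tax cost of debt = 5% × (1 − 23.8%) = 3.8100%.
WACC = 0.573 × 12.7200% + 0.138 × 4.9900% + 0.289 × 3.8100% = 9.0783%.

9.08%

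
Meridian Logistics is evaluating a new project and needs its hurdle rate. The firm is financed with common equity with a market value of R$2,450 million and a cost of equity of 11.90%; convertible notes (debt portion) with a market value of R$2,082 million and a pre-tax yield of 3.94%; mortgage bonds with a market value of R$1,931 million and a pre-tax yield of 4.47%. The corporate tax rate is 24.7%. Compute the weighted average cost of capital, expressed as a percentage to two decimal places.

6.47%

Total capital V = 2450 + 2082 + 1931 = 6463.
Equity: weight = 2450/6463 = 0.3791; cost = 11.9%.
Convertible notes (debt portion): weight = 2082/6463 = 0.3221; after-tax cost = 3.94% × (1 − 24.7%) = 2.9668%.
Mortgage bonds: weight = 1931/6463 = 0.2988; after-tax cost = 4.47% × (1 − 24.7%) = 3.3659%.
WACC = 0.3791 × 11.9000% + 0.3221 × 2.9668% + 0.2988 × 3.3659% = 6.4725%.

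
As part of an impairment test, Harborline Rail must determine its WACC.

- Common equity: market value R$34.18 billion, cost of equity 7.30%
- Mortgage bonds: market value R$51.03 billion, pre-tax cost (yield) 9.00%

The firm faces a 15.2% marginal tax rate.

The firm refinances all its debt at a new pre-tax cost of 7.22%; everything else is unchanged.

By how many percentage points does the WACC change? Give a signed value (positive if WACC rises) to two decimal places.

Current WACC:
Total capital V = 34.18 + 51.03 = 85.21.
Equity: weight = 34.18/85.21 = 0.4011; cost = 7.3%.
Mortgage bonds: weight = 51.03/85.21 = 0.5989; after-tax cost = 9% × (1 − 15.2%) = 7.6320%.
WACC = 0.4011 × 7.3000% + 0.5989 × 7.6320% = 7.4988%.
After the change:
Total capital V = 34.18 + 51.03 = 85.21.
Equity: weight = 34.18/85.21 = 0.4011; cost = 7.3%.
Mortgage bonds: weight = 51.03/85.21 = 0.5989; after-tax cost = 7.22% × (1 − 15.2%) = 6.1226%.
WACC = 0.4011 × 7.3000% + 0.5989 × 6.1226% = 6.5949%.
Change in WACC = 6.5949% − 7.4988% = -0.9040 pp.

-0.90 pp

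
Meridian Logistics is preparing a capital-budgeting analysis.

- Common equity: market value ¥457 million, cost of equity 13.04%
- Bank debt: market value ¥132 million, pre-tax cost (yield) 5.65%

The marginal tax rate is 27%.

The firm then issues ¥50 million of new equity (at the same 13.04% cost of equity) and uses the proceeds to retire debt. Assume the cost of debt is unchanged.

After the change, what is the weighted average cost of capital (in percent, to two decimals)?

11.80%

After the change:
Total capital V = 507 + 82 = 589.
Equity: weight = 507/589 = 0.8608; cost = 13.04%.
Bank debt: weight = 82/589 = 0.1392; after-tax cost = 5.65% × (1 − 27%) = 4.1245%.
WACC = 0.8608 × 13.0400% + 0.1392 × 4.1245% = 11.7988%.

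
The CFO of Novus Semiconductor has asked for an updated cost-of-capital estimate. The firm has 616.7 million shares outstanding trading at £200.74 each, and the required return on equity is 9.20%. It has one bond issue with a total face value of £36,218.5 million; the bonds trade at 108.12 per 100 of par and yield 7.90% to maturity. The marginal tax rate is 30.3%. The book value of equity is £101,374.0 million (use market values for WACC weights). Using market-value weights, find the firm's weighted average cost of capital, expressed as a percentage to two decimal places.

Market value of equity E = 200.74 × 616.7m = 123796.358m. Market value of debt D = 36218.5m × 108.12/100 = 39159.4422m.
Total capital V = 123796.358 + 39159.4422 = 162955.8002.
Equity: weight = 123796.358/162955.8002 = 0.7597; cost = 9.2%.
Bonds outstanding: weight = 39159.4422/162955.8002 = 0.2403; after-tax cost = 7.9% × (1 − 30.3%) = 5.5063%.
WACC = 0.7597 × 9.2000% + 0.2403 × 5.5063% = 8.3124%.

8.31%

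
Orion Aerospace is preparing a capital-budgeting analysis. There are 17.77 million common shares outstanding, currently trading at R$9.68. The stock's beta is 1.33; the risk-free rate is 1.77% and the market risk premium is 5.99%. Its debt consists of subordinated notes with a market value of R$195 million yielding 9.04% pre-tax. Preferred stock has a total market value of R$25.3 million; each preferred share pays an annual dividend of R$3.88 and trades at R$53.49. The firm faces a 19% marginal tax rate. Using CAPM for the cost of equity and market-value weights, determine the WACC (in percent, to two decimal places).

8.38%

Cost of equity via CAPM: Re = 1.77% + 1.33 × 5.99% = 9.7367%.
Cost of preferred: Rp = 3.88 / 53.49 = 7.2537%.
Market value of equity E = 9.68 × 17.77m = 172.0136m.
Total capital V = 172.0136 + 25.3 + 195 = 392.3136.
Equity: weight = 172.0136/392.3136 = 0.4385; cost = 9.7367%.
Preferred: weight = 25.3/392.3136 = 0.0645; cost = 7.2537%.
Subordinated notes: weight = 195/392.3136 = 0.4971; after-tax cost = 9.04% × (1 − 19%) = 7.3224%.
WACC = 0.4385 × 9.7367% + 0.0645 × 7.2537% + 0.4971 × 7.3224% = 8.3765%.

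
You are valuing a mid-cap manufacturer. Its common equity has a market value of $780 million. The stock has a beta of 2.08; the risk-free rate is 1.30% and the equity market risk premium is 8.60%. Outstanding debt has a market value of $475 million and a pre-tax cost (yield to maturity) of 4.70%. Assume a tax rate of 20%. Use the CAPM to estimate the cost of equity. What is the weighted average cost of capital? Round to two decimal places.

Cost of equity via CAPM: Re = 1.3% + 2.08 × 8.6% = 19.1880%.
Total capital V = 780 + 475 = 1255.
Equity: weight = 780/1255 = 0.6215; cost = 19.188%.
Debt: weight = 475/1255 = 0.3785; after-tax cost = 4.7% × (1 − 20%) = 3.7600%.
WACC = 0.6215 × 19.1880% + 0.3785 × 3.7600% = 13.3487%.

13.35%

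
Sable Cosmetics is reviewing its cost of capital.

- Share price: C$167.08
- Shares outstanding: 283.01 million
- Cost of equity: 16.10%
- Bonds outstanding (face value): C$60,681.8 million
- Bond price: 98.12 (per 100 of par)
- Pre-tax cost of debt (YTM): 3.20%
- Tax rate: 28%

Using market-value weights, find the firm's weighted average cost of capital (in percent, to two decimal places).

Market value of equity E = 167.08 × 283.01m = 47285.3108m. Market value of debt D = 60681.8m × 98.12/100 = 59540.98216m.
Total capital V = 47285.3108 + 59540.98216 = 106826.29296.
Equity: weight = 47285.3108/106826.29296 = 0.4426; cost = 16.1%.
Bonds outstanding: weight = 59540.98216/106826.29296 = 0.5574; after-tax cost = 3.2% × (1 − 28%) = 2.3040%.
WACC = 0.4426 × 16.1000% + 0.5574 × 2.3040% = 8.4106%.

8.41%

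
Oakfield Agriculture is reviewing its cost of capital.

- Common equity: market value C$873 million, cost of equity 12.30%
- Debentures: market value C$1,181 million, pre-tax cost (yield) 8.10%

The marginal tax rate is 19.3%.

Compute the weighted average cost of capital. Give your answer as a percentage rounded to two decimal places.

8.99%

Total capital V = 873 + 1181 = 2054.
Equity: weight = 873/2054 = 0.4250; cost = 12.3%.
Debentures: weight = 1181/2054 = 0.5750; after-tax cost = 8.1% × (1 − 19.3%) = 6.5367%.
WACC = 0.4250 × 12.3000% + 0.5750 × 6.5367% = 8.9862%.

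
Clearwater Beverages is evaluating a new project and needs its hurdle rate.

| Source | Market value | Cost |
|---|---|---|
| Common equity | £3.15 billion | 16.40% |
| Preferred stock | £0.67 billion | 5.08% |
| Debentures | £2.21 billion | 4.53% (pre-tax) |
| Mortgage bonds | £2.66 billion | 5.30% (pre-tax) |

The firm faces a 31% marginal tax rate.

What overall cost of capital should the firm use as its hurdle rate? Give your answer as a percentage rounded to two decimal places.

Total capital V = 3.15 + 0.67 + 2.21 + 2.66 = 8.69.
Equity: weight = 3.15/8.69 = 0.3625; cost = 16.4%.
Preferred: weight = 0.67/8.69 = 0.0771; cost = 5.08%.
Debentures: weight = 2.21/8.69 = 0.2543; after-tax cost = 4.53% × (1 − 31%) = 3.1257%.
Mortgage bonds: weight = 2.66/8.69 = 0.3061; after-tax cost = 5.3% × (1 − 31%) = 3.6570%.
WACC = 0.3625 × 16.4000% + 0.0771 × 5.0800% + 0.2543 × 3.1257% + 0.3061 × 3.6570% = 8.2507%.

8.25%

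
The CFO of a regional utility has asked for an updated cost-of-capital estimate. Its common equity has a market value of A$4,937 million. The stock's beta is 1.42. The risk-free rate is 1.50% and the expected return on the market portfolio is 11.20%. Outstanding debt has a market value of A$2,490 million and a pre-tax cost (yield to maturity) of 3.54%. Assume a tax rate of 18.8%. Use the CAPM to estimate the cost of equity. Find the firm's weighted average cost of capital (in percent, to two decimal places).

Market risk premium = 11.2% − 1.5% = 9.7%.
Cost of equity via CAPM: Re = 1.5% + 1.42 × 9.7% = 15.2740%.
Total capital V = 4937 + 2490 = 7427.
Equity: weight = 4937/7427 = 0.6647; cost = 15.274%.
Debt: weight = 2490/7427 = 0.3353; after-tax cost = 3.54% × (1 − 18.8%) = 2.8745%.
WACC = 0.6647 × 15.2740% + 0.3353 × 2.8745% = 11.1169%.

11.12%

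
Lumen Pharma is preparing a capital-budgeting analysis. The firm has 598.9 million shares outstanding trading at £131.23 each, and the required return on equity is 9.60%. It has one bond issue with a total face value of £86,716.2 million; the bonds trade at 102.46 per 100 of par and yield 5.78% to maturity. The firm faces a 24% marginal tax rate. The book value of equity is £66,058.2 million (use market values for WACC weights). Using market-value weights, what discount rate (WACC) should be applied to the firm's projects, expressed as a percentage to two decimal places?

6.84%

Market value of equity E = 131.23 × 598.9m = 78593.647m. Market value of debt D = 86716.2m × 102.46/100 = 88849.41852m.
Total capital V = 78593.647 + 88849.41852 = 167443.06552.
Equity: weight = 78593.647/167443.06552 = 0.4694; cost = 9.6%.
Bonds outstanding: weight = 88849.41852/167443.06552 = 0.5306; after-tax cost = 5.78% × (1 − 24%) = 4.3928%.
WACC = 0.4694 × 9.6000% + 0.5306 × 4.3928% = 6.8369%.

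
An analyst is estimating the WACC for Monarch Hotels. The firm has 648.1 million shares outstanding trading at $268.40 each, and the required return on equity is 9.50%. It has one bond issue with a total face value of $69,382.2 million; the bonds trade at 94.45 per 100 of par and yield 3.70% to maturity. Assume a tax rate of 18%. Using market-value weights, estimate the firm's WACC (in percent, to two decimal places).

Market value of equity E = 268.4 × 648.1m = 173950.04m. Market value of debt D = 69382.2m × 94.45/100 = 65531.4879m.
Total capital V = 173950.04 + 65531.4879 = 239481.5279.
Equity: weight = 173950.04/239481.5279 = 0.7264; cost = 9.5%.
Bonds outstanding: weight = 65531.4879/239481.5279 = 0.2736; after-tax cost = 3.7% × (1 − 18%) = 3.0340%.
WACC = 0.7264 × 9.5000% + 0.2736 × 3.0340% = 7.7307%.

7.73%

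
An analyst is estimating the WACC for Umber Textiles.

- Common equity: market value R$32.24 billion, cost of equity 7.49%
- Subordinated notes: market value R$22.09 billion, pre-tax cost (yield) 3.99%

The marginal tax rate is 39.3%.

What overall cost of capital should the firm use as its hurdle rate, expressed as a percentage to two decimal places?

5.43%

Total capital V = 32.24 + 22.09 = 54.33.
Equity: weight = 32.24/54.33 = 0.5934; cost = 7.49%.
Subordinated notes: weight = 22.09/54.33 = 0.4066; after-tax cost = 3.99% × (1 − 39.3%) = 2.4219%.
WACC = 0.5934 × 7.4900% + 0.4066 × 2.4219% = 5.4294%.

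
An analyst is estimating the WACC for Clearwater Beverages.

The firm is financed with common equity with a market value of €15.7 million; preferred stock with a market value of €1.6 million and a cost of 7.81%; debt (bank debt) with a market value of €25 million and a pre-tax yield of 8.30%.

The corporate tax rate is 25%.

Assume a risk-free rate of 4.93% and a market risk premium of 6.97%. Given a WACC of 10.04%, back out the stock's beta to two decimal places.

1.64

Total capital V = 15.7 + 1.6 + 25 = 42.3.
Equity weight = 15.7/42.3 = 0.3712.
Preferred weight = 1.6/42.3 = 0.0378.
Bank debt weight = 25/42.3 = 0.5910.
Debt contribution = 0.5910 × 8.3% × (1 − 25%) = 3.6791%.
Preferred contribution = 0.0378 × 7.81% = 0.2954%.
Required equity contribution = 10.04% − 3.9745% = 6.0655%  ⇒  Re = 16.3421%.
CAPM: 16.3421% = 4.93% + β × 6.97%  ⇒  β = 1.6373.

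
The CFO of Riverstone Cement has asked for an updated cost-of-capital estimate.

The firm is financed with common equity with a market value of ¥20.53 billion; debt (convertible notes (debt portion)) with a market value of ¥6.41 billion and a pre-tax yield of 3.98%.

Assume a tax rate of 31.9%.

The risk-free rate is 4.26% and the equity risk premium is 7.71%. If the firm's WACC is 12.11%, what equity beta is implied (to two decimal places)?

Total capital V = 20.53 + 6.41 = 26.94.
Equity weight = 20.53/26.94 = 0.7621.
Convertible notes (debt portion) weight = 6.41/26.94 = 0.2379.
Debt contribution = 0.2379 × 3.98% × (1 − 31.9%) = 0.6449%.
Required equity contribution = 12.11% − 0.6449% = 11.4651%  ⇒  Re = 15.0448%.
CAPM: 15.0448% = 4.26% + β × 7.71%  ⇒  β = 1.3988.

1.40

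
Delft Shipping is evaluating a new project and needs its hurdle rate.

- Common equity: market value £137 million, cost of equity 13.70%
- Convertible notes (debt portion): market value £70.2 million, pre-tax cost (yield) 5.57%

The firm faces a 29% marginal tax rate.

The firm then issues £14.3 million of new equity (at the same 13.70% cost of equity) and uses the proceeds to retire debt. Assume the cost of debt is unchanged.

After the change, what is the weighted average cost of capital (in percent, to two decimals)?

11.07%

After the change:
Total capital V = 151.3 + 55.9 = 207.2.
Equity: weight = 151.3/207.2 = 0.7302; cost = 13.7%.
Convertible notes (debt portion): weight = 55.9/207.2 = 0.2698; after-tax cost = 5.57% × (1 − 29%) = 3.9547%.
WACC = 0.7302 × 13.7000% + 0.2698 × 3.9547% = 11.0708%.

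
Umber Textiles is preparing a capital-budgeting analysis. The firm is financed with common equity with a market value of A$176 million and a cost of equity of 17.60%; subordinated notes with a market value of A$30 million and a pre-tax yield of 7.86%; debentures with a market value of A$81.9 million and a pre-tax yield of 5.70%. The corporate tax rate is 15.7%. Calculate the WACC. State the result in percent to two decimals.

Total capital V = 176 + 30 + 81.9 = 287.9.
Equity: weight = 176/287.9 = 0.6113; cost = 17.6%.
Subordinated notes: weight = 30/287.9 = 0.1042; after-tax cost = 7.86% × (1 − 15.7%) = 6.6260%.
Debentures: weight = 81.9/287.9 = 0.2845; after-tax cost = 5.7% × (1 − 15.7%) = 4.8051%.
WACC = 0.6113 × 17.6000% + 0.1042 × 6.6260% + 0.2845 × 4.8051% = 12.8167%.

12.82%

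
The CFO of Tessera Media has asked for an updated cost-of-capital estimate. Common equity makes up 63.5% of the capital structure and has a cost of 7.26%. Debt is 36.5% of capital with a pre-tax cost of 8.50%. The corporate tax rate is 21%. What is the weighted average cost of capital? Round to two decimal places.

7.06%

After-tax cost of debt = 8.5% × (1 − 21%) = 6.7150%.
WACC = 0.635 × 7.2600% + 0.365 × 6.7150% = 7.0611%.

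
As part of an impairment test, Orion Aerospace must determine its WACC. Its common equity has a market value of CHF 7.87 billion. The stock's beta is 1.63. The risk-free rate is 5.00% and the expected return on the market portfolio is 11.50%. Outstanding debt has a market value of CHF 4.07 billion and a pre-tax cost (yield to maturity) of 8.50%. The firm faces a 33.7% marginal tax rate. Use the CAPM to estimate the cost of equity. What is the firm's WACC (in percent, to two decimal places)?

Market risk premium = 11.5% − 5.0% = 6.5%.
Cost of equity via CAPM: Re = 5.0% + 1.63 × 6.5% = 15.5950%.
Total capital V = 7.87 + 4.07 = 11.94.
Equity: weight = 7.87/11.94 = 0.6591; cost = 15.595%.
Debt: weight = 4.07/11.94 = 0.3409; after-tax cost = 8.5% × (1 − 33.7%) = 5.6355%.
WACC = 0.6591 × 15.5950% + 0.3409 × 5.6355% = 12.2001%.

12.20%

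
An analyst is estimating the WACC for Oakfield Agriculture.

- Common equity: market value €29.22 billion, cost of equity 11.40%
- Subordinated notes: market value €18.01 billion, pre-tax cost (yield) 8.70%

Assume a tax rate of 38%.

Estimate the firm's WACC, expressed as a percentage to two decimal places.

Total capital V = 29.22 + 18.01 = 47.23.
Equity: weight = 29.22/47.23 = 0.6187; cost = 11.4%.
Subordinated notes: weight = 18.01/47.23 = 0.3813; after-tax cost = 8.7% × (1 − 38%) = 5.3940%.
WACC = 0.6187 × 11.4000% + 0.3813 × 5.3940% = 9.1098%.

9.11%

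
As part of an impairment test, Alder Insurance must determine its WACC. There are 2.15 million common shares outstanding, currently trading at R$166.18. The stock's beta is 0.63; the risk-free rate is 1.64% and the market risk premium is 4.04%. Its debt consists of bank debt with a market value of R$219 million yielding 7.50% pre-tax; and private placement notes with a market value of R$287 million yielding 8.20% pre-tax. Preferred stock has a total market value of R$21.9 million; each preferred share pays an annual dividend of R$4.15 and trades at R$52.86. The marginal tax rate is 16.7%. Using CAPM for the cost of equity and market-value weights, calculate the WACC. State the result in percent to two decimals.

Cost of equity via CAPM: Re = 1.64% + 0.63 × 4.04% = 4.1852%.
Cost of preferred: Rp = 4.15 / 52.86 = 7.8509%.
Market value of equity E = 166.18 × 2.15m = 357.287m.
Total capital V = 357.287 + 21.9 + 219 + 287 = 885.187.
Equity: weight = 357.287/885.187 = 0.4036; cost = 4.1852%.
Preferred: weight = 21.9/885.187 = 0.0247; cost = 7.8509%.
Bank debt: weight = 219/885.187 = 0.2474; after-tax cost = 7.5% × (1 − 16.7%) = 6.2475%.
Private placement notes: weight = 287/885.187 = 0.3242; after-tax cost = 8.2% × (1 − 16.7%) = 6.8306%.
WACC = 0.4036 × 4.1852% + 0.0247 × 7.8509% + 0.2474 × 6.2475% + 0.3242 × 6.8306% = 5.6438%.

5.64%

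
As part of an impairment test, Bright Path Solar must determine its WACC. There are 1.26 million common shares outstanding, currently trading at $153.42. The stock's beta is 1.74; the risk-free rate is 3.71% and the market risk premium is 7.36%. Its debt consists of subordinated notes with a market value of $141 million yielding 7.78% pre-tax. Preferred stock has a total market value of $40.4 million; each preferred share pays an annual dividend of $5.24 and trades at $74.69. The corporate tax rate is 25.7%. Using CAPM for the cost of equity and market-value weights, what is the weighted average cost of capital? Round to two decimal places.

11.45%

Cost of equity via CAPM: Re = 3.71% + 1.74 × 7.36% = 16.5164%.
Cost of preferred: Rp = 5.24 / 74.69 = 7.0157%.
Market value of equity E = 153.42 × 1.26m = 193.3092m.
Total capital V = 193.3092 + 40.4 + 141 = 374.7092.
Equity: weight = 193.3092/374.7092 = 0.5159; cost = 16.5164%.
Preferred: weight = 40.4/374.7092 = 0.1078; cost = 7.0157%.
Subordinated notes: weight = 141/374.7092 = 0.3763; after-tax cost = 7.78% × (1 − 25.7%) = 5.7805%.
WACC = 0.5159 × 16.5164% + 0.1078 × 7.0157% + 0.3763 × 5.7805% = 11.4522%.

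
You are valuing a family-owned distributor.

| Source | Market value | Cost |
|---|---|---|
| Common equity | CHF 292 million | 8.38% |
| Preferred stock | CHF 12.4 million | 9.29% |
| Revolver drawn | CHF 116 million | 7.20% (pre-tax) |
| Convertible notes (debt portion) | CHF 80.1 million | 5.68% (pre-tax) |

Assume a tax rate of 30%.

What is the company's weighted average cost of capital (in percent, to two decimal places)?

6.92%

Total capital V = 292 + 12.4 + 116 + 80.1 = 500.5.
Equity: weight = 292/500.5 = 0.5834; cost = 8.38%.
Preferred: weight = 12.4/500.5 = 0.0248; cost = 9.29%.
Revolver drawn: weight = 116/500.5 = 0.2318; after-tax cost = 7.2% × (1 − 30%) = 5.0400%.
Convertible notes (debt portion): weight = 80.1/500.5 = 0.1600; after-tax cost = 5.68% × (1 − 30%) = 3.9760%.
WACC = 0.5834 × 8.3800% + 0.0248 × 9.2900% + 0.2318 × 5.0400% + 0.1600 × 3.9760% = 6.9236%.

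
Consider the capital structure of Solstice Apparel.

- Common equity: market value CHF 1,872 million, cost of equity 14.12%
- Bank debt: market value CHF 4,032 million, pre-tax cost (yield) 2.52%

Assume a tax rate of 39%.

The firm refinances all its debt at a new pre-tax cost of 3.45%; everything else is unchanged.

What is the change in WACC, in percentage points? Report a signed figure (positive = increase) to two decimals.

Current WACC:
Total capital V = 1872 + 4032 = 5904.
Equity: weight = 1872/5904 = 0.3171; cost = 14.12%.
Bank debt: weight = 4032/5904 = 0.6829; after-tax cost = 2.52% × (1 − 39%) = 1.5372%.
WACC = 0.3171 × 14.1200% + 0.6829 × 1.5372% = 5.5269%.
After the change:
Total capital V = 1872 + 4032 = 5904.
Equity: weight = 1872/5904 = 0.3171; cost = 14.12%.
Bank debt: weight = 4032/5904 = 0.6829; after-tax cost = 3.45% × (1 − 39%) = 2.1045%.
WACC = 0.3171 × 14.1200% + 0.6829 × 2.1045% = 5.9143%.
Change in WACC = 5.9143% − 5.5269% = 0.3874 pp.

+0.39 pp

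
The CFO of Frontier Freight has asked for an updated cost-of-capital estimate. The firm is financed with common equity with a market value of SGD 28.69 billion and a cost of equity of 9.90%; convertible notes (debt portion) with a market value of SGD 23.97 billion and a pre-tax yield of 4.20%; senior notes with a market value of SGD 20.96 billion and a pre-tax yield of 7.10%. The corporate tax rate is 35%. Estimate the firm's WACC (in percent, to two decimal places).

Total capital V = 28.69 + 23.97 + 20.96 = 73.62.
Equity: weight = 28.69/73.62 = 0.3897; cost = 9.9%.
Convertible notes (debt portion): weight = 23.97/73.62 = 0.3256; after-tax cost = 4.2% × (1 − 35%) = 2.7300%.
Senior notes: weight = 20.96/73.62 = 0.2847; after-tax cost = 7.1% × (1 − 35%) = 4.6150%.
WACC = 0.3897 × 9.9000% + 0.3256 × 2.7300% + 0.2847 × 4.6150% = 6.0608%.

6.06%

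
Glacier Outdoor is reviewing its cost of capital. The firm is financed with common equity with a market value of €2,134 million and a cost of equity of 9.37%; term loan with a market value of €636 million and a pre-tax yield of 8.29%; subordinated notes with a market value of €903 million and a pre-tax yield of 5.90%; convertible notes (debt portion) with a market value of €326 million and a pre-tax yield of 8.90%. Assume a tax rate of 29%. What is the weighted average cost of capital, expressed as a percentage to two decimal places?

7.40%

Total capital V = 2134 + 636 + 903 + 326 = 3999.
Equity: weight = 2134/3999 = 0.5336; cost = 9.37%.
Term loan: weight = 636/3999 = 0.1590; after-tax cost = 8.29% × (1 − 29%) = 5.8859%.
Subordinated notes: weight = 903/3999 = 0.2258; after-tax cost = 5.9% × (1 − 29%) = 4.1890%.
Convertible notes (debt portion): weight = 326/3999 = 0.0815; after-tax cost = 8.9% × (1 − 29%) = 6.3190%.
WACC = 0.5336 × 9.3700% + 0.1590 × 5.8859% + 0.2258 × 4.1890% + 0.0815 × 6.3190% = 7.3973%.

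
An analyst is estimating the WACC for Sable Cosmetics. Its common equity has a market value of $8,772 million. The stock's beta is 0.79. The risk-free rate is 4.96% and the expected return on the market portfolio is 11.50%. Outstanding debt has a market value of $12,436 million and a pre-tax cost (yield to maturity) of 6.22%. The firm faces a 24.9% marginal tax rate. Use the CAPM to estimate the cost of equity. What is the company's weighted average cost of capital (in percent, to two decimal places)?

6.93%

Market risk premium = 11.5% − 4.96% = 6.54%.
Cost of equity via CAPM: Re = 4.96% + 0.79 × 6.54% = 10.1266%.
Total capital V = 8772 + 12436 = 21208.
Equity: weight = 8772/21208 = 0.4136; cost = 10.1266%.
Debt: weight = 12436/21208 = 0.5864; after-tax cost = 6.22% × (1 − 24.9%) = 4.6712%.
WACC = 0.4136 × 10.1266% + 0.5864 × 4.6712% = 6.9277%.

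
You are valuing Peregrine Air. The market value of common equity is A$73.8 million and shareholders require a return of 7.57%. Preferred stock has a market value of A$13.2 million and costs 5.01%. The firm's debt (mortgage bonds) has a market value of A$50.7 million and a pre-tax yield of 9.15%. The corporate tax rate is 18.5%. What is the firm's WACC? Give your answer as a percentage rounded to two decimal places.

Total capital V = 73.8 + 13.2 + 50.7 = 137.7.
Equity: weight = 73.8/137.7 = 0.5359; cost = 7.57%.
Preferred: weight = 13.2/137.7 = 0.0959; cost = 5.01%.
Mortgage bonds: weight = 50.7/137.7 = 0.3682; after-tax cost = 9.15% × (1 − 18.5%) = 7.4573%.
WACC = 0.5359 × 7.5700% + 0.0959 × 5.0100% + 0.3682 × 7.4573% = 7.2831%.

7.28%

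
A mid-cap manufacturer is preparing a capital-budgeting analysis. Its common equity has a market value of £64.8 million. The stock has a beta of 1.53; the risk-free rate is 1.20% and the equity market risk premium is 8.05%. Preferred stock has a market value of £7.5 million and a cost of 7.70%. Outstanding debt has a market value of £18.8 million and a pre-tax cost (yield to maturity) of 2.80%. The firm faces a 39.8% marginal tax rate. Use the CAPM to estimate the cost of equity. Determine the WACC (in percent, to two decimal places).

Cost of equity via CAPM: Re = 1.2% + 1.53 × 8.05% = 13.5165%.
Total capital V = 64.8 + 7.5 + 18.8 = 91.1.
Equity: weight = 64.8/91.1 = 0.7113; cost = 13.5165%.
Preferred: weight = 7.5/91.1 = 0.0823; cost = 7.7%.
Debt: weight = 18.8/91.1 = 0.2064; after-tax cost = 2.8% × (1 − 39.8%) = 1.6856%.
WACC = 0.7113 × 13.5165% + 0.0823 × 7.7000% + 0.2064 × 1.6856% = 10.5961%.

10.60%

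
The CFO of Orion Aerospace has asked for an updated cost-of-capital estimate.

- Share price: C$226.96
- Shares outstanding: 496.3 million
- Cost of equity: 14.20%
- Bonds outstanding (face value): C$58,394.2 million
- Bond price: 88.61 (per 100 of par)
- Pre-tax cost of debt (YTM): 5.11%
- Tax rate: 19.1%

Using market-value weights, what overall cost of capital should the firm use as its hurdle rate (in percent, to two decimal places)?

Market value of equity E = 226.96 × 496.3m = 112640.248m. Market value of debt D = 58394.2m × 88.61/100 = 51743.10062m.
Total capital V = 112640.248 + 51743.10062 = 164383.34862.
Equity: weight = 112640.248/164383.34862 = 0.6852; cost = 14.2%.
Bonds outstanding: weight = 51743.10062/164383.34862 = 0.3148; after-tax cost = 5.11% × (1 − 19.1%) = 4.1340%.
WACC = 0.6852 × 14.2000% + 0.3148 × 4.1340% = 11.0315%.

11.03%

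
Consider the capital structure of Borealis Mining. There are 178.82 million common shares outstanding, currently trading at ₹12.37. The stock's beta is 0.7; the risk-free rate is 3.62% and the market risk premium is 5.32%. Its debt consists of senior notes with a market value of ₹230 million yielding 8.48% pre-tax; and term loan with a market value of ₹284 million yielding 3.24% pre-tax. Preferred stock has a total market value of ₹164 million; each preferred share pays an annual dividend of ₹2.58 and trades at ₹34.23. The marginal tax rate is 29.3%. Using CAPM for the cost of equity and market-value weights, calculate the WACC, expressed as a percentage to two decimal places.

6.75%

Cost of equity via CAPM: Re = 3.62% + 0.7 × 5.32% = 7.3440%.
Cost of preferred: Rp = 2.58 / 34.23 = 7.5372%.
Market value of equity E = 12.37 × 178.82m = 2212.0034m.
Total capital V = 2212.0034 + 164 + 230 + 284 = 2890.0034.
Equity: weight = 2212.0034/2890.0034 = 0.7654; cost = 7.344%.
Preferred: weight = 164/2890.0034 = 0.0567; cost = 7.5372%.
Senior notes: weight = 230/2890.0034 = 0.0796; after-tax cost = 8.48% × (1 − 29.3%) = 5.9954%.
Term loan: weight = 284/2890.0034 = 0.0983; after-tax cost = 3.24% × (1 − 29.3%) = 2.2907%.
WACC = 0.7654 × 7.3440% + 0.0567 × 7.5372% + 0.0796 × 5.9954% + 0.0983 × 2.2907% = 6.7510%.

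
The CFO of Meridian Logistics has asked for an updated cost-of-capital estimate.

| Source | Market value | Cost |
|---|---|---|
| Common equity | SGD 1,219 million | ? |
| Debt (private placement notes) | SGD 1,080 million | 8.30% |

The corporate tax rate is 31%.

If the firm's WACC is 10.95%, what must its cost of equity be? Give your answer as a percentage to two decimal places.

Total capital V = 1219 + 1080 = 2299.
Equity weight = 1219/2299 = 0.5302.
Private placement notes weight = 1080/2299 = 0.4698.
Debt contribution = 0.4698 × 8.3% × (1 − 31%) = 2.6904%.
Required equity contribution = 10.95% − 2.6904% = 8.2596%.
Re = 8.2596% / 0.5302 = 15.5774%.

15.58%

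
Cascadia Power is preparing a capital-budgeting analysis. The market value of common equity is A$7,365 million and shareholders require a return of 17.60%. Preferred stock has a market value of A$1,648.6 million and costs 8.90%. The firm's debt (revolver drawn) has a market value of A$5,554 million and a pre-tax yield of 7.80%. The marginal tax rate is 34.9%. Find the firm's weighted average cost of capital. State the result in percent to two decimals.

11.84%

Total capital V = 7365 + 1648.6 + 5554 = 14567.6.
Equity: weight = 7365/14567.6 = 0.5056; cost = 17.6%.
Preferred: weight = 1648.6/14567.6 = 0.1132; cost = 8.9%.
Revolver drawn: weight = 5554/14567.6 = 0.3813; after-tax cost = 7.8% × (1 − 34.9%) = 5.0778%.
WACC = 0.5056 × 17.6000% + 0.1132 × 8.9000% + 0.3813 × 5.0778% = 11.8413%.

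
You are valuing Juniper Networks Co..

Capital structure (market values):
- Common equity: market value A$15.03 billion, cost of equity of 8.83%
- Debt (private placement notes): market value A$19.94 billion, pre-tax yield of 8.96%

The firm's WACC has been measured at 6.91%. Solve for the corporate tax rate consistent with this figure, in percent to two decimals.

Total capital V = 15.03 + 19.94 = 34.97.
Equity weight = 15.03/34.97 = 0.4298.
Private placement notes weight = 19.94/34.97 = 0.5702.
Equity contribution = 0.4298 × 8.83% = 3.7951%.
Debt contribution must be 6.91% − 3.7951% = 3.1149%.
0.5702 × 8.96% × (1 − T) = 3.1149%  ⇒  (1 − T) = 0.6097.
T = 39.0315%.

39.03%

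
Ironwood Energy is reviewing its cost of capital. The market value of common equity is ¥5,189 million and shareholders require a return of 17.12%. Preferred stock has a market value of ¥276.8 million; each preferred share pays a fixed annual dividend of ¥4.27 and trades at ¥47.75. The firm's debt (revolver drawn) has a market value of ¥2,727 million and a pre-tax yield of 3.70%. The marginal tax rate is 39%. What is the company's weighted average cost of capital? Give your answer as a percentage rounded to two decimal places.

11.90%

Cost of preferred: Rp = 4.27 / 47.75 = 8.9424%.
Total capital V = 5189 + 276.8 + 2727 = 8192.8.
Equity: weight = 5189/8192.8 = 0.6334; cost = 17.12%.
Preferred: weight = 276.8/8192.8 = 0.0338; cost = 8.9424%.
Revolver drawn: weight = 2727/8192.8 = 0.3329; after-tax cost = 3.7% × (1 − 39%) = 2.2570%.
WACC = 0.6334 × 17.1200% + 0.0338 × 8.9424% + 0.3329 × 2.2570% = 11.8965%.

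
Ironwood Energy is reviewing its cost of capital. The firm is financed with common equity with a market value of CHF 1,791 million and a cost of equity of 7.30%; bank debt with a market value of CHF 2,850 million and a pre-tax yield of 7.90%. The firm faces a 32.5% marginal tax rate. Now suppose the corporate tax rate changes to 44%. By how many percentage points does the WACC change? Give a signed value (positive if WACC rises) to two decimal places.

Current WACC:
Total capital V = 1791 + 2850 = 4641.
Equity: weight = 1791/4641 = 0.3859; cost = 7.3%.
Bank debt: weight = 2850/4641 = 0.6141; after-tax cost = 7.9% × (1 − 32.5%) = 5.3325%.
WACC = 0.3859 × 7.3000% + 0.6141 × 5.3325% = 6.0918%.
After the change:
Total capital V = 1791 + 2850 = 4641.
Equity: weight = 1791/4641 = 0.3859; cost = 7.3%.
Bank debt: weight = 2850/4641 = 0.6141; after-tax cost = 7.9% × (1 − 44%) = 4.4240%.
WACC = 0.3859 × 7.3000% + 0.6141 × 4.4240% = 5.5339%.
Change in WACC = 5.5339% − 6.0918% = -0.5579 pp.

-0.56 pp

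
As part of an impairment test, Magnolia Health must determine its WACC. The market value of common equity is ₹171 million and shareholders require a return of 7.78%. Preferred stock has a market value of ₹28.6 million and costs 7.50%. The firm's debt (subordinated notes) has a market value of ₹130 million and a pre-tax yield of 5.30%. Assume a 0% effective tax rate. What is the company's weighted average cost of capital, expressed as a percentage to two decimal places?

6.78%

Total capital V = 171 + 28.6 + 130 = 329.6.
Equity: weight = 171/329.6 = 0.5188; cost = 7.78%.
Preferred: weight = 28.6/329.6 = 0.0868; cost = 7.5%.
Subordinated notes: weight = 130/329.6 = 0.3944; after-tax cost = 5.3% × (1 − 0%) = 5.3000%.
WACC = 0.5188 × 7.7800% + 0.0868 × 7.5000% + 0.3944 × 5.3000% = 6.7775%.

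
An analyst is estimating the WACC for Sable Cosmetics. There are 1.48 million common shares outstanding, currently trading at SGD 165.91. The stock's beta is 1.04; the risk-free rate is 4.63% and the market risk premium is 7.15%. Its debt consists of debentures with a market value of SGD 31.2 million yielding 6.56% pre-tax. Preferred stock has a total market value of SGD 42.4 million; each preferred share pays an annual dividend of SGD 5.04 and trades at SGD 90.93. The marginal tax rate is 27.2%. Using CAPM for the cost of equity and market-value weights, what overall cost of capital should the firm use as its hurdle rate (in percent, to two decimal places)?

10.49%

Cost of equity via CAPM: Re = 4.63% + 1.04 × 7.15% = 12.0660%.
Cost of preferred: Rp = 5.04 / 90.93 = 5.5427%.
Market value of equity E = 165.91 × 1.48m = 245.5468m.
Total capital V = 245.5468 + 42.4 + 31.2 = 319.1468.
Equity: weight = 245.5468/319.1468 = 0.7694; cost = 12.066%.
Preferred: weight = 42.4/319.1468 = 0.1329; cost = 5.5427%.
Debentures: weight = 31.2/319.1468 = 0.0978; after-tax cost = 6.56% × (1 − 27.2%) = 4.7757%.
WACC = 0.7694 × 12.0660% + 0.1329 × 5.5427% + 0.0978 × 4.7757% = 10.4866%.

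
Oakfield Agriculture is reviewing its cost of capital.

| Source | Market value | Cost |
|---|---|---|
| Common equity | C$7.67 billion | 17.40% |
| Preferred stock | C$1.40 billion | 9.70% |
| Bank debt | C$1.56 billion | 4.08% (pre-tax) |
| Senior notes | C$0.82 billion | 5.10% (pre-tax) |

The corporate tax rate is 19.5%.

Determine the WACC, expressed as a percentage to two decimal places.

13.58%

Total capital V = 7.67 + 1.4 + 1.56 + 0.82 = 11.45.
Equity: weight = 7.67/11.45 = 0.6699; cost = 17.4%.
Preferred: weight = 1.4/11.45 = 0.1223; cost = 9.7%.
Bank debt: weight = 1.56/11.45 = 0.1362; after-tax cost = 4.08% × (1 − 19.5%) = 3.2844%.
Senior notes: weight = 0.82/11.45 = 0.0716; after-tax cost = 5.1% × (1 − 19.5%) = 4.1055%.
WACC = 0.6699 × 17.4000% + 0.1223 × 9.7000% + 0.1362 × 3.2844% + 0.0716 × 4.1055% = 13.5832%.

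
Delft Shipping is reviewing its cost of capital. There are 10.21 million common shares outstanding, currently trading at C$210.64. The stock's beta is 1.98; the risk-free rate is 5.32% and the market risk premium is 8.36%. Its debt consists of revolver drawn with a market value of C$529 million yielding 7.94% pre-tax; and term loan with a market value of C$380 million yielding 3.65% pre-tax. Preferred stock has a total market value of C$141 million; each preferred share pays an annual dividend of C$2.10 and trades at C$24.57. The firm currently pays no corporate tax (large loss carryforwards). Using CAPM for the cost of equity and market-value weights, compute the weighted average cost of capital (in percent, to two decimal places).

Cost of equity via CAPM: Re = 5.32% + 1.98 × 8.36% = 21.8728%.
Cost of preferred: Rp = 2.1 / 24.57 = 8.5470%.
Market value of equity E = 210.64 × 10.21m = 2150.6344m.
Total capital V = 2150.6344 + 141 + 529 + 380 = 3200.6344.
Equity: weight = 2150.6344/3200.6344 = 0.6719; cost = 21.8728%.
Preferred: weight = 141/3200.6344 = 0.0441; cost = 8.547%.
Revolver drawn: weight = 529/3200.6344 = 0.1653; after-tax cost = 7.94% × (1 − 0%) = 7.9400%.
Term loan: weight = 380/3200.6344 = 0.1187; after-tax cost = 3.65% × (1 − 0%) = 3.6500%.
WACC = 0.6719 × 21.8728% + 0.0441 × 8.5470% + 0.1653 × 7.9400% + 0.1187 × 3.6500% = 16.8194%.

16.82%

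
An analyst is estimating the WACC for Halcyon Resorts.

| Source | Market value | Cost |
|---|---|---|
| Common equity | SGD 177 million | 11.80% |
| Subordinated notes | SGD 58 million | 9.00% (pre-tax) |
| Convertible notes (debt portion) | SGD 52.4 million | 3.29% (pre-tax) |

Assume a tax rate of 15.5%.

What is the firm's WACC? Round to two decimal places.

9.31%

Total capital V = 177 + 58 + 52.4 = 287.4.
Equity: weight = 177/287.4 = 0.6159; cost = 11.8%.
Subordinated notes: weight = 58/287.4 = 0.2018; after-tax cost = 9% × (1 − 15.5%) = 7.6050%.
Convertible notes (debt portion): weight = 52.4/287.4 = 0.1823; after-tax cost = 3.29% × (1 − 15.5%) = 2.7801%.
WACC = 0.6159 × 11.8000% + 0.2018 × 7.6050% + 0.1823 × 2.7801% = 9.3089%.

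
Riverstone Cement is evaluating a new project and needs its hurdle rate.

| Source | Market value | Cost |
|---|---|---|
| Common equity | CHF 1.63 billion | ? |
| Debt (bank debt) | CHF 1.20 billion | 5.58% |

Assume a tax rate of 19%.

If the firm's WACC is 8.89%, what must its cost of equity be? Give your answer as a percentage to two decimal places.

Total capital V = 1.63 + 1.2 = 2.83.
Equity weight = 1.63/2.83 = 0.5760.
Bank debt weight = 1.2/2.83 = 0.4240.
Debt contribution = 0.4240 × 5.58% × (1 − 19%) = 1.9165%.
Required equity contribution = 8.89% − 1.9165% = 6.9735%.
Re = 6.9735% / 0.5760 = 12.1073%.

12.11%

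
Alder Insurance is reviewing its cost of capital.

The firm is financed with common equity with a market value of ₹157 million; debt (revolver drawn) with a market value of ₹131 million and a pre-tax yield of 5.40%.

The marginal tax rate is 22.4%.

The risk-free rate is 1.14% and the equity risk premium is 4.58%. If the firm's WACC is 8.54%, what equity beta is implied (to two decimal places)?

Total capital V = 157 + 131 = 288.
Equity weight = 157/288 = 0.5451.
Revolver drawn weight = 131/288 = 0.4549.
Debt contribution = 0.4549 × 5.4% × (1 − 22.4%) = 1.9061%.
Required equity contribution = 8.54% − 1.9061% = 6.6339%  ⇒  Re = 12.1693%.
CAPM: 12.1693% = 1.14% + β × 4.58%  ⇒  β = 2.4081.

2.41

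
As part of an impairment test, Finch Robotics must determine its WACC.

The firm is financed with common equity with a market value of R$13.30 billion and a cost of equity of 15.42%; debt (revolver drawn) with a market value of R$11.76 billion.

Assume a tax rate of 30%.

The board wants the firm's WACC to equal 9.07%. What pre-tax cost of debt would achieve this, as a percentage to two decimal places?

Total capital V = 13.3 + 11.76 = 25.06.
Equity weight = 13.3/25.06 = 0.5307.
Revolver drawn weight = 11.76/25.06 = 0.4693.
Equity contribution = 0.5307 × 15.42% = 8.1838%.
Remaining for debt = 9.07% − 8.1838% = 0.8862%.
Rd × (1 − 30%) × 0.4693 = 0.8862%  ⇒  Rd = 2.6978%.

2.70%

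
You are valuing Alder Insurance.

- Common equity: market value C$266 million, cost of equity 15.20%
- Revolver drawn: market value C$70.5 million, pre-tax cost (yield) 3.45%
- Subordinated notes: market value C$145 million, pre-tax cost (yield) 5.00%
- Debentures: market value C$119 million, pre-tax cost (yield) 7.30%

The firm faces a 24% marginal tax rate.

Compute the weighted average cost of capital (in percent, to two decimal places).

Total capital V = 266 + 70.5 + 145 + 119 = 600.5.
Equity: weight = 266/600.5 = 0.4430; cost = 15.2%.
Revolver drawn: weight = 70.5/600.5 = 0.1174; after-tax cost = 3.45% × (1 − 24%) = 2.6220%.
Subordinated notes: weight = 145/600.5 = 0.2415; after-tax cost = 5% × (1 − 24%) = 3.8000%.
Debentures: weight = 119/600.5 = 0.1982; after-tax cost = 7.3% × (1 − 24%) = 5.5480%.
WACC = 0.4430 × 15.2000% + 0.1174 × 2.6220% + 0.2415 × 3.8000% + 0.1982 × 5.5480% = 9.0579%.

9.06%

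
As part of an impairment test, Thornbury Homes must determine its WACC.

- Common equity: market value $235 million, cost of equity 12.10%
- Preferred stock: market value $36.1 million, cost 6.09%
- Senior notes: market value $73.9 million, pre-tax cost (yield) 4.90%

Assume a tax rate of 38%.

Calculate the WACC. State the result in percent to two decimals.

9.53%

Total capital V = 235 + 36.1 + 73.9 = 345.
Equity: weight = 235/345 = 0.6812; cost = 12.1%.
Preferred: weight = 36.1/345 = 0.1046; cost = 6.09%.
Senior notes: weight = 73.9/345 = 0.2142; after-tax cost = 4.9% × (1 − 38%) = 3.0380%.
WACC = 0.6812 × 12.1000% + 0.1046 × 6.0900% + 0.2142 × 3.0380% = 9.5300%.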